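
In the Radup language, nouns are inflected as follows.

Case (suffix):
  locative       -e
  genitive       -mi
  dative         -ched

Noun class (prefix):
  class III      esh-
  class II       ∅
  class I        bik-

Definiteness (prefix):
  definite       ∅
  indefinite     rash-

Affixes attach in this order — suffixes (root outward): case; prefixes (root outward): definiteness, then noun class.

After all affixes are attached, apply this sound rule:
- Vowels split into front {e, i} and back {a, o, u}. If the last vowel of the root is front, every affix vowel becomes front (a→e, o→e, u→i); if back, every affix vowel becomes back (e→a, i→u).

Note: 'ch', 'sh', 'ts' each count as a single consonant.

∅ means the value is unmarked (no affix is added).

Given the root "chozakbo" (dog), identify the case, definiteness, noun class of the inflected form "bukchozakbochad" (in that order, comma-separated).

Segment: bik-chozakbo-ched.
case: -ched → dative.
definiteness: ∅ → definite.
noun class: bik- → class I.

dative, definite, class I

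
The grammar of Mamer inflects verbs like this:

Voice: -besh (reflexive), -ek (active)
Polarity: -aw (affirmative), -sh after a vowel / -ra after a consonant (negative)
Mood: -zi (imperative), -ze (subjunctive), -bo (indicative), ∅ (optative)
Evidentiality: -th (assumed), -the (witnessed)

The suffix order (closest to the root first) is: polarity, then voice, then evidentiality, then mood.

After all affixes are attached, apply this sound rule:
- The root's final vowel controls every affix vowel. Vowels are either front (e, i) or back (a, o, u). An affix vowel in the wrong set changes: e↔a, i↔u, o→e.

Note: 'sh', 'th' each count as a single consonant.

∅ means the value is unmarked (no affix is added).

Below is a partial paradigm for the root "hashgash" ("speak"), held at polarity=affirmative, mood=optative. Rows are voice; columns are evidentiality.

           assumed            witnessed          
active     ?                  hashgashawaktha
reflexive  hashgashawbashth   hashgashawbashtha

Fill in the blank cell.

Attach polarity affirmative -aw → hashgashaw.
Attach voice active -ek → hashgashawek.
Attach evidentiality assumed -th → hashgashawekth.
mood = optative: zero marking, form stays hashgashawekth.
Apply vowel harmony: hashgashawekth → hashgashawakth.

hashgashawakth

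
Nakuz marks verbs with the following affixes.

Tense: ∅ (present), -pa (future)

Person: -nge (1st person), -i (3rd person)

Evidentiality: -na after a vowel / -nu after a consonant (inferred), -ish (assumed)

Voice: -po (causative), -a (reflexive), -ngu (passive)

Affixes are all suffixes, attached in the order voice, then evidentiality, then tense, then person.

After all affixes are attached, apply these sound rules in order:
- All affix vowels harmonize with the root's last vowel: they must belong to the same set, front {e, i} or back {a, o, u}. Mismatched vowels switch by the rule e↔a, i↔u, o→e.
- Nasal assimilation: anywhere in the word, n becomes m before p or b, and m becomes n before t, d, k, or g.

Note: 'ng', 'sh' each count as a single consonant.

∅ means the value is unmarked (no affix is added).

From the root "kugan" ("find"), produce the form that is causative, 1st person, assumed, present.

Attach voice causative -po → kuganpo.
Attach evidentiality assumed -ish → kuganpoish.
tense = present: zero marking, form stays kuganpoish.
Attach person 1st person -nge → kuganpoishnge.
Apply vowel harmony: kuganpoishnge → kuganpoushnga.
Apply nasal assimilation: kuganpoushnga → kugampoushnga.

kugampoushnga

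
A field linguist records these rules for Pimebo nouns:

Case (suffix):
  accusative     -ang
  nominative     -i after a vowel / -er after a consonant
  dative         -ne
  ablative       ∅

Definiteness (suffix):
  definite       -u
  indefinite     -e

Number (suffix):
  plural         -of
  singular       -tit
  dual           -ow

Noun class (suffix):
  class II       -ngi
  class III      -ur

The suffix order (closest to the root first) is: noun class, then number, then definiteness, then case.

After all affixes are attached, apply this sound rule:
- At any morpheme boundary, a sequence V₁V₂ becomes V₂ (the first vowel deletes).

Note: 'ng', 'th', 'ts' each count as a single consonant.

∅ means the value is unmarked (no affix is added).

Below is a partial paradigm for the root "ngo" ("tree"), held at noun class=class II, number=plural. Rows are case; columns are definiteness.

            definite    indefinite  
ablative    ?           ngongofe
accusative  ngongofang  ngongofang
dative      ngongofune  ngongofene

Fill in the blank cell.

Attach noun class class II -ngi → ngongi.
Attach number plural -of → ngongiof.
Attach definiteness definite -u → ngongiofu.
case = ablative: zero marking, form stays ngongiofu.
Apply vowel deletion: ngongiofu → ngongofu.

ngongofu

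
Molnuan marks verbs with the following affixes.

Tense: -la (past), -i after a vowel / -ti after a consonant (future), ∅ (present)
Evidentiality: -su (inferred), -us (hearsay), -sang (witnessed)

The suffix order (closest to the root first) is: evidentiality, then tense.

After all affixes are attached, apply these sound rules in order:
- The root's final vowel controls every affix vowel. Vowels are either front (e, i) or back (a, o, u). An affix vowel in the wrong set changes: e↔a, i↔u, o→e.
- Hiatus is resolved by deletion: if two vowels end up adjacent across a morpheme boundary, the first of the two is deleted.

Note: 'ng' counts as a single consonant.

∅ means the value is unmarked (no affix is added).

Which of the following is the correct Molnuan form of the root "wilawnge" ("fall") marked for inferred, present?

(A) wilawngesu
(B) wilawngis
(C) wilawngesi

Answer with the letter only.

Attach evidentiality inferred -su → wilawngesu.
tense = present: zero marking, form stays wilawngesu.
Apply vowel harmony: wilawngesu → wilawngesi.
Vowel deletion: no change.
So the correct form is wilawngesi, option (C).
(A) wilawngesu is wrong: it fails to apply the sound rule(s).
(B) wilawngis is wrong: it uses hearsay instead of inferred for evidentiality.

C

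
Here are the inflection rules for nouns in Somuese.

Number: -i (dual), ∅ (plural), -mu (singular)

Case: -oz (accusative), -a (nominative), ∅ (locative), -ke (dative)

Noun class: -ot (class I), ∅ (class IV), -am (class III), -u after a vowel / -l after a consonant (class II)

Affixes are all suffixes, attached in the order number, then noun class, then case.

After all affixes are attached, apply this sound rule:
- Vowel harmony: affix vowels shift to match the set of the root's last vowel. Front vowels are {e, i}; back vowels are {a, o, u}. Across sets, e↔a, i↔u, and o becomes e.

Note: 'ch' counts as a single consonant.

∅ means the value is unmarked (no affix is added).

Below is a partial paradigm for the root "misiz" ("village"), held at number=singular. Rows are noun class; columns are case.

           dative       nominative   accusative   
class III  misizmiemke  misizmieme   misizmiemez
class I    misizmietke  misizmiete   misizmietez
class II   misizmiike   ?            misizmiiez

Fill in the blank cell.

misizmiie

Attach number singular -mu → misizmu.
Attach noun class class II -u (after vowel 'u') → misizmuu.
Attach case nominative -a → misizmuua.
Apply vowel harmony: misizmuua → misizmiie.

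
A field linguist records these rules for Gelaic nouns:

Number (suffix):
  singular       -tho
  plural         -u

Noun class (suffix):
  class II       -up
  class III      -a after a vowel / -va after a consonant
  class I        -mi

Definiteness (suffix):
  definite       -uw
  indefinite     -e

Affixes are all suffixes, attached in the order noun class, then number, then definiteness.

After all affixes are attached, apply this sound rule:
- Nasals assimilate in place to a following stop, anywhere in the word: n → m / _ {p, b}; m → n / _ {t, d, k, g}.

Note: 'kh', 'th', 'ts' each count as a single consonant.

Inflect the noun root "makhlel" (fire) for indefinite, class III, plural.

makhlelvaue

Attach noun class class III -va (after consonant 'l') → makhlelva.
Attach number plural -u → makhlelvau.
Attach definiteness indefinite -e → makhlelvaue.
Nasal assimilation: no change.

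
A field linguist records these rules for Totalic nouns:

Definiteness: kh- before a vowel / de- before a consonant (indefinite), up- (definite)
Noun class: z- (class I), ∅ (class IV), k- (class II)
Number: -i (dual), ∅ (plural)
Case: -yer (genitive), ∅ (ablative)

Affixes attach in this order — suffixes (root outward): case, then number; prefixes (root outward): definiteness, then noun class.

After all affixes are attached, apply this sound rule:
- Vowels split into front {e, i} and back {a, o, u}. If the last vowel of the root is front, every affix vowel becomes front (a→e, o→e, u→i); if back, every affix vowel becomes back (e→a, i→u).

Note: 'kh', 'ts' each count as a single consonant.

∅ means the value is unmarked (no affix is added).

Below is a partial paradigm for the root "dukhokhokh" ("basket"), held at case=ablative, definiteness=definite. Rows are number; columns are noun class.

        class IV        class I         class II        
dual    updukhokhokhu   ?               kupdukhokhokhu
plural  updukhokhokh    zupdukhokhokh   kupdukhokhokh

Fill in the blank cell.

zupdukhokhokhu

case = ablative: zero marking, form stays dukhokhokh.
Attach number dual -i → dukhokhokhi.
Attach definiteness definite up- → updukhokhokhi.
Attach noun class class I z- → zupdukhokhokhi.
Apply vowel harmony: zupdukhokhokhi → zupdukhokhokhu.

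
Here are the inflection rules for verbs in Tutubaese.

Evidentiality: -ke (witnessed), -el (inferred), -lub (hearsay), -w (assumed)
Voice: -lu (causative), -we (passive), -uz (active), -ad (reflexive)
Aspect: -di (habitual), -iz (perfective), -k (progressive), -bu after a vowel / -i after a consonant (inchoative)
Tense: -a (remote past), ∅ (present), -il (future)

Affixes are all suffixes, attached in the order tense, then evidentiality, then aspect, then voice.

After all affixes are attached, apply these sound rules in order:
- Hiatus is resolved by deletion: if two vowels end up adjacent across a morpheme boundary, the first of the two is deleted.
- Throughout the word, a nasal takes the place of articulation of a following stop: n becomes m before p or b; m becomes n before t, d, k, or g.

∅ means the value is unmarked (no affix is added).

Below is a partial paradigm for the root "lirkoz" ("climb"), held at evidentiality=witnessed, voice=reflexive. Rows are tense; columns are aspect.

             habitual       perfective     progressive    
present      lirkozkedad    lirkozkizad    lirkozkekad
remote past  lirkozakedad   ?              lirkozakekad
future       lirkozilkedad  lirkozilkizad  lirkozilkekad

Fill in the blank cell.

lirkozakizad

Attach tense remote past -a → lirkoza.
Attach evidentiality witnessed -ke → lirkozake.
Attach aspect perfective -iz → lirkozakeiz.
Attach voice reflexive -ad → lirkozakeizad.
Apply vowel deletion: lirkozakeizad → lirkozakizad.
Nasal assimilation: no change.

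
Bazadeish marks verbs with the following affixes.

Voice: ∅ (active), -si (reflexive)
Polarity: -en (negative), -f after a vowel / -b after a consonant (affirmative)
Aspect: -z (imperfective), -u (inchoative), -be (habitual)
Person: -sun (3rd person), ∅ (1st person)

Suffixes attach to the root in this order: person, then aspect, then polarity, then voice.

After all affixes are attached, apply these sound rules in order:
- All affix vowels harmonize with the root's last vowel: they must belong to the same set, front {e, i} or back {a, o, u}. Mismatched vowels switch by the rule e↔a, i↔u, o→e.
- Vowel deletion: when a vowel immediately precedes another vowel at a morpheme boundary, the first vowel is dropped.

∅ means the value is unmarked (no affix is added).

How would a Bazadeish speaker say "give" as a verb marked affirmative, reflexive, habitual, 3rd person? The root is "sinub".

sinubsunbafsu

Attach person 3rd person -sun → sinubsun.
Attach aspect habitual -be → sinubsunbe.
Attach polarity affirmative -f (after vowel 'e') → sinubsunbef.
Attach voice reflexive -si → sinubsunbefsi.
Apply vowel harmony: sinubsunbefsi → sinubsunbafsu.
Vowel deletion: no change.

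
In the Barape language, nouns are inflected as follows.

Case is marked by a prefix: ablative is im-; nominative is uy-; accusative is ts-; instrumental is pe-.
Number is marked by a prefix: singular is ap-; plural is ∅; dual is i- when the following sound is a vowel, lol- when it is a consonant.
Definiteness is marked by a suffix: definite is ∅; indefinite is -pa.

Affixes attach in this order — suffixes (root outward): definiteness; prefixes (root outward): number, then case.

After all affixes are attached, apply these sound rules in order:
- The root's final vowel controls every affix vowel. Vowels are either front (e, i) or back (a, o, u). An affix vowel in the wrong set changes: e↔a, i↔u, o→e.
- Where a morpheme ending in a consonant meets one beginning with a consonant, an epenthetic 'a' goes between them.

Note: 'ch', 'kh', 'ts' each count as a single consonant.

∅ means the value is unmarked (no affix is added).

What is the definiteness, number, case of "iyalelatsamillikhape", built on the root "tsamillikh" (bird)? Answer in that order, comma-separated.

indefinite, dual, nominative

Segment: uy-lol-tsamillikh-pa.
definiteness: -pa → indefinite.
number: i/lol- → dual.
case: uy- → nominative.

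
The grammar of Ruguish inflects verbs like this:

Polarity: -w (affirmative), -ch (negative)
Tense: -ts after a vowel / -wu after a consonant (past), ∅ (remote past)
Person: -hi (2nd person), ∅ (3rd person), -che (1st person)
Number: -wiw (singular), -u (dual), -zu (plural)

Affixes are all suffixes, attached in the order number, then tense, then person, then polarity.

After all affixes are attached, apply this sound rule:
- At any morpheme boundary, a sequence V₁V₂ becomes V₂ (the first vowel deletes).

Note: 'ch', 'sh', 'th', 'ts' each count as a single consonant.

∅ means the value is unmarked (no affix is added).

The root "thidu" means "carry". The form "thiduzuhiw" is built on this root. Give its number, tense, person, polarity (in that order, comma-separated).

Segment: thidu-zu-hi-w.
number: -zu → plural.
tense: ∅ → remote past.
person: -hi → 2nd person.
polarity: -w → affirmative.

plural, remote past, 2nd person, affirmative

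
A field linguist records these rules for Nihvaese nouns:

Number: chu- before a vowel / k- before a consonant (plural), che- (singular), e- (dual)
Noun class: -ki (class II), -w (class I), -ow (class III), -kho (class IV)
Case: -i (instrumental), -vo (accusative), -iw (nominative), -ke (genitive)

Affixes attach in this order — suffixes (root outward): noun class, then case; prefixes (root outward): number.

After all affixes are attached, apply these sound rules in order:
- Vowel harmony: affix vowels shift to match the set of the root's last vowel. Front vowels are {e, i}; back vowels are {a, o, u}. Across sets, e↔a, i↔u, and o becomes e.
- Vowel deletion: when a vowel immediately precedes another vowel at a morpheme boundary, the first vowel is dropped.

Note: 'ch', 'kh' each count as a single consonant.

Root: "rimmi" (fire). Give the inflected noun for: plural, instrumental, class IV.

krimmikhi

Attach noun class class IV -kho → rimmikho.
Attach number plural k- (before consonant 'r') → krimmikho.
Attach case instrumental -i → krimmikhoi.
Apply vowel harmony: krimmikhoi → krimmikhei.
Apply vowel deletion: krimmikhei → krimmikhi.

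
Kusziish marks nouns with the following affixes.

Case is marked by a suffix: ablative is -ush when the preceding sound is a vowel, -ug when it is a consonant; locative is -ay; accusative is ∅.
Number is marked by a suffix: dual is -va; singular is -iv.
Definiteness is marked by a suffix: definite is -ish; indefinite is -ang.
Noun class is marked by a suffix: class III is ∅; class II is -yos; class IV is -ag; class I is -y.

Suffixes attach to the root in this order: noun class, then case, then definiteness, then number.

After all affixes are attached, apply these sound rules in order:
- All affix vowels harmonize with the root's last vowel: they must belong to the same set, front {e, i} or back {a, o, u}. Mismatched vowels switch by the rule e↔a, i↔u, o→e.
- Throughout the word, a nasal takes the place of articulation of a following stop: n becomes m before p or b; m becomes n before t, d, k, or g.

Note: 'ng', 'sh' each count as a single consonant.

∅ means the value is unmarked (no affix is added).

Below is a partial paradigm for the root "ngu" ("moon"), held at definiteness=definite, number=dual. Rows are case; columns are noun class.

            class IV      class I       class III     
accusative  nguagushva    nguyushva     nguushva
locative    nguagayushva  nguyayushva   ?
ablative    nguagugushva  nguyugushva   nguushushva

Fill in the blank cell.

nguayushva

noun class = class III: zero marking, form stays ngu.
Attach case locative -ay → nguay.
Attach definiteness definite -ish → nguayish.
Attach number dual -va → nguayishva.
Apply vowel harmony: nguayishva → nguayushva.
Nasal assimilation: no change.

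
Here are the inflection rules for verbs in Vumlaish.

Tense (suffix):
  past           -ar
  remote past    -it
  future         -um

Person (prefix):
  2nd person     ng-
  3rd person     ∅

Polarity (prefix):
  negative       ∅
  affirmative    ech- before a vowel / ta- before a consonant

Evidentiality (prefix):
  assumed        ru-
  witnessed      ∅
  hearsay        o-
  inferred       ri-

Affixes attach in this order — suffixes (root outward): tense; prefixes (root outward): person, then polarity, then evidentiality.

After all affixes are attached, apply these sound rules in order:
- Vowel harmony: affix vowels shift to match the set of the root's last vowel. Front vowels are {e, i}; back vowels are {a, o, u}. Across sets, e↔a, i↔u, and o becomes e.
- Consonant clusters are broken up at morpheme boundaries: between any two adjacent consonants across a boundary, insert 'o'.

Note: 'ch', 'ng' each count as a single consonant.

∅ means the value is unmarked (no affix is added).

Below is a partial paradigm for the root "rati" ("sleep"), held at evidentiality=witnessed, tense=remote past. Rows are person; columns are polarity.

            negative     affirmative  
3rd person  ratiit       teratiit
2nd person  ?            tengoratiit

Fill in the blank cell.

Attach person 2nd person ng- → ngrati.
polarity = negative: zero marking, form stays ngrati.
evidentiality = witnessed: zero marking, form stays ngrati.
Attach tense remote past -it → ngratiit.
Vowel harmony: no change.
Apply epenthesis: ngratiit → ngoratiit.

ngoratiit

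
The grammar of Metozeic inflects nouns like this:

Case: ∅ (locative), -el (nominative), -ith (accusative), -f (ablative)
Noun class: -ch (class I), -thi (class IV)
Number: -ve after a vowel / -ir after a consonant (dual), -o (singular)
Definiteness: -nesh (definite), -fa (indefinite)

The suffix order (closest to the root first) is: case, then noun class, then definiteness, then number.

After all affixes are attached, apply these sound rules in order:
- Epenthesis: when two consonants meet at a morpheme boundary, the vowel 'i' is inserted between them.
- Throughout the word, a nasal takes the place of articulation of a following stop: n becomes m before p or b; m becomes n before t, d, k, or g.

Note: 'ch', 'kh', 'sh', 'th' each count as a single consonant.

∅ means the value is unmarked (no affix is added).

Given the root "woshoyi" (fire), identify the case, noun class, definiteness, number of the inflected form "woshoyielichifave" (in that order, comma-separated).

nominative, class I, indefinite, dual

Segment: woshoyi-el-ch-fa-ve.
case: -el → nominative.
noun class: -ch → class I.
definiteness: -fa → indefinite.
number: -ve/ir → dual.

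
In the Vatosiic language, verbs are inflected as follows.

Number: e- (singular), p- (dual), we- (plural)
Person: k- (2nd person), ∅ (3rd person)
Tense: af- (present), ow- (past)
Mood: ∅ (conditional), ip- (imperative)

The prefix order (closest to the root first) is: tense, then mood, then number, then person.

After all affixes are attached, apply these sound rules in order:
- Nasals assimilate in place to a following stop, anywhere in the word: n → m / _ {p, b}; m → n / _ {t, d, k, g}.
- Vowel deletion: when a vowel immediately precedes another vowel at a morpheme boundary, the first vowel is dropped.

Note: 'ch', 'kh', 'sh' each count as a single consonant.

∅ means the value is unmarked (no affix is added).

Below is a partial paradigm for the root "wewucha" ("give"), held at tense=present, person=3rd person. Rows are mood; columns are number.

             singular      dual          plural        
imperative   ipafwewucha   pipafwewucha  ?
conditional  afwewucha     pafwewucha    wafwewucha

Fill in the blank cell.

wipafwewucha

Attach tense present af- → afwewucha.
Attach mood imperative ip- → ipafwewucha.
Attach number plural we- → weipafwewucha.
person = 3rd person: zero marking, form stays weipafwewucha.
Nasal assimilation: no change.
Apply vowel deletion: weipafwewucha → wipafwewucha.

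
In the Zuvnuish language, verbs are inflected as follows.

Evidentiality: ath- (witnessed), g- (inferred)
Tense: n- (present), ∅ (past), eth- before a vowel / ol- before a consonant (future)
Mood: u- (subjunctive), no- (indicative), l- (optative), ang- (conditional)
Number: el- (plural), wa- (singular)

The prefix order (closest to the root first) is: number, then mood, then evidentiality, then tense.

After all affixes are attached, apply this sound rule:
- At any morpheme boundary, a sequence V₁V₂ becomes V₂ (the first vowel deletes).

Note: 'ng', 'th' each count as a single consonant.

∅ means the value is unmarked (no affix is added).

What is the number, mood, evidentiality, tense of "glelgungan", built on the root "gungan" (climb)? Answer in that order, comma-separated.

plural, optative, inferred, past

Segment: g-l-el-gungan.
number: el- → plural.
mood: l- → optative.
evidentiality: g- → inferred.
tense: ∅ → past.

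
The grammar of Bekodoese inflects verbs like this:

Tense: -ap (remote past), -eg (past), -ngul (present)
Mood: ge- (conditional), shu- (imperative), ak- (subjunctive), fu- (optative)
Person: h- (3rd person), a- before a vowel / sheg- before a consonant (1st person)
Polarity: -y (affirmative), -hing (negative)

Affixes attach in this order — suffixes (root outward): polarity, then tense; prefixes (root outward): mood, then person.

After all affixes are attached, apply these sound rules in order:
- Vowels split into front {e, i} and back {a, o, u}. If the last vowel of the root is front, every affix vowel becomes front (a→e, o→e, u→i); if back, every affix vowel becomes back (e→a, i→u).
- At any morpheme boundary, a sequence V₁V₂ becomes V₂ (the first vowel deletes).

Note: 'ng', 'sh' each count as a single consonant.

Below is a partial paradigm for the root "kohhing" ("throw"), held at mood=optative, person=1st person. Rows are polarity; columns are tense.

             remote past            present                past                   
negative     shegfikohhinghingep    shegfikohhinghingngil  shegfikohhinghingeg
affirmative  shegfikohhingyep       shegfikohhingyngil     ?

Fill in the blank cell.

Attach mood optative fu- → fukohhing.
Attach polarity affirmative -y → fukohhingy.
Attach tense past -eg → fukohhingyeg.
Attach person 1st person sheg- (before consonant 'f') → shegfukohhingyeg.
Apply vowel harmony: shegfukohhingyeg → shegfikohhingyeg.
Vowel deletion: no change.

shegfikohhingyeg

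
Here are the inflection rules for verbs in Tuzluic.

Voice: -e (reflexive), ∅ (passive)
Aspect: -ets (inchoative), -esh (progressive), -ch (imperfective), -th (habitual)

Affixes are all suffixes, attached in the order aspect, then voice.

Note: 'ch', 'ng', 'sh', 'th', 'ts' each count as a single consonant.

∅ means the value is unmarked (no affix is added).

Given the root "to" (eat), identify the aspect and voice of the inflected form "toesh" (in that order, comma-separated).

Segment: to-esh.
aspect: -esh → progressive.
voice: ∅ → passive.

progressive, passive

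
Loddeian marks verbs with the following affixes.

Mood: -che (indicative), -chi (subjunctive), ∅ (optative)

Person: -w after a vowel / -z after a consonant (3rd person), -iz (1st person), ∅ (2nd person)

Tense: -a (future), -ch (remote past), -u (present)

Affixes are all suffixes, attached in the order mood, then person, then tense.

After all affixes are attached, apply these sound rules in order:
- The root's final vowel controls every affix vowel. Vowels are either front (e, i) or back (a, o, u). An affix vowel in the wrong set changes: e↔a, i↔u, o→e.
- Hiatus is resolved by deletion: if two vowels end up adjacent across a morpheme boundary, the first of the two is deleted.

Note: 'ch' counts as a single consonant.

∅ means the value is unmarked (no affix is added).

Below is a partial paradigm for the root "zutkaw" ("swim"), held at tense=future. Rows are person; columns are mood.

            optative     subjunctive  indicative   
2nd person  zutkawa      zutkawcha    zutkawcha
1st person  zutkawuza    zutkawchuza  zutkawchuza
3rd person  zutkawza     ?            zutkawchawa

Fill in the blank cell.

zutkawchuwa

Attach mood subjunctive -chi → zutkawchi.
Attach person 3rd person -w (after vowel 'i') → zutkawchiw.
Attach tense future -a → zutkawchiwa.
Apply vowel harmony: zutkawchiwa → zutkawchuwa.
Vowel deletion: no change.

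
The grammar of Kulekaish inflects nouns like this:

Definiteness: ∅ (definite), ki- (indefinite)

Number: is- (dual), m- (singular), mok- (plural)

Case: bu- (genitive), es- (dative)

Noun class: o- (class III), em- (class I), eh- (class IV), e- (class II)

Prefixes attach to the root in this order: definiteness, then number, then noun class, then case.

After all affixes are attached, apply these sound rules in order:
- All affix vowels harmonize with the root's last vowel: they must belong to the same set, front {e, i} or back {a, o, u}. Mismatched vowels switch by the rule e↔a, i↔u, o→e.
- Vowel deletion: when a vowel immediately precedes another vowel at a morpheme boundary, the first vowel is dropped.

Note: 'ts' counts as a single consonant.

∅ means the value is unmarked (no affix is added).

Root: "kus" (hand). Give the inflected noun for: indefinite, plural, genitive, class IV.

bahmokkukus

Attach definiteness indefinite ki- → kikus.
Attach number plural mok- → mokkikus.
Attach noun class class IV eh- → ehmokkikus.
Attach case genitive bu- → buehmokkikus.
Apply vowel harmony: buehmokkikus → buahmokkukus.
Apply vowel deletion: buahmokkukus → bahmokkukus.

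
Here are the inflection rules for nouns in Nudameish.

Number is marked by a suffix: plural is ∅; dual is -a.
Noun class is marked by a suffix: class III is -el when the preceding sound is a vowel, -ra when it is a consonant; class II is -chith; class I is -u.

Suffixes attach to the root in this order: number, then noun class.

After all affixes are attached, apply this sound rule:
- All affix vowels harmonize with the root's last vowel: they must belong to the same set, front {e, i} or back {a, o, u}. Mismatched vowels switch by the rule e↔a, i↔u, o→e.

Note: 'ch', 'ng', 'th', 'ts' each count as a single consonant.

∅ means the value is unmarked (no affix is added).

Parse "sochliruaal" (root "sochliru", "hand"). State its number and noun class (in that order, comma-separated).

Segment: sochliru-a-el.
number: -a → dual.
noun class: -el/ra → class III.

dual, class III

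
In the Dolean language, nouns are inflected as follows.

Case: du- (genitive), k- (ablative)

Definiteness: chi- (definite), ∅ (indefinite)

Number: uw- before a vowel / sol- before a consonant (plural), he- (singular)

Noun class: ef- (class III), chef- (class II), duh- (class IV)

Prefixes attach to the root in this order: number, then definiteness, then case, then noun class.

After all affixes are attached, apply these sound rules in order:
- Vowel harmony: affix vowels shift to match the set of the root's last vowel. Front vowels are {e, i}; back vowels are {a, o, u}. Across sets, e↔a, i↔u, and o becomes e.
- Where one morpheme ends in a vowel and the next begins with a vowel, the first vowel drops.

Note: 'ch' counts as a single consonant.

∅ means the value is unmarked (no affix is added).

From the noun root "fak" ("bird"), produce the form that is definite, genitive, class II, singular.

chafduchuhafak

Attach number singular he- → hefak.
Attach definiteness definite chi- → chihefak.
Attach case genitive du- → duchihefak.
Attach noun class class II chef- → chefduchihefak.
Apply vowel harmony: chefduchihefak → chafduchuhafak.
Vowel deletion: no change.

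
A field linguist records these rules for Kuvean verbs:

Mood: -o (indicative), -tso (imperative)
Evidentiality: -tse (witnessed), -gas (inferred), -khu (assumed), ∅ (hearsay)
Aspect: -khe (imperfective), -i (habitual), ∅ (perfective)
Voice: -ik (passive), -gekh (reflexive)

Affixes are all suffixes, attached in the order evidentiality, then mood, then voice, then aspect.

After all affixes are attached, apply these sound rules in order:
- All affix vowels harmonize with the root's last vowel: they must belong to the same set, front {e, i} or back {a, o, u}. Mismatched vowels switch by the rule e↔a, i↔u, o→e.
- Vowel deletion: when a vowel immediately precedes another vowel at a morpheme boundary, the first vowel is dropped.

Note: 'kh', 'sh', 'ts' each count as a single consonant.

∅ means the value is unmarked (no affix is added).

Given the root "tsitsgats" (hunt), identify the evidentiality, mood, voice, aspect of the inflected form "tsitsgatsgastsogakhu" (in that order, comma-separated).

inferred, imperative, reflexive, habitual

Segment: tsitsgats-gas-tso-gekh-i.
evidentiality: -gas → inferred.
mood: -tso → imperative.
voice: -gekh → reflexive.
aspect: -i → habitual.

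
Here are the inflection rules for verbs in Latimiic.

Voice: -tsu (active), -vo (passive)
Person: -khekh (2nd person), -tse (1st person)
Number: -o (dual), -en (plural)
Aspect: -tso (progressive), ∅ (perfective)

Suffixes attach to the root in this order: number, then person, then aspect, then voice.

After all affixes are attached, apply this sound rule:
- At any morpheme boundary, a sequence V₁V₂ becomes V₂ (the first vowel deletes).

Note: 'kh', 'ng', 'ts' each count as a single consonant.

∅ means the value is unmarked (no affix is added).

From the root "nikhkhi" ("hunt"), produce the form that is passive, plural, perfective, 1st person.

Attach number plural -en → nikhkhien.
Attach person 1st person -tse → nikhkhientse.
aspect = perfective: zero marking, form stays nikhkhientse.
Attach voice passive -vo → nikhkhientsevo.
Apply vowel deletion: nikhkhientsevo → nikhkhentsevo.

nikhkhentsevo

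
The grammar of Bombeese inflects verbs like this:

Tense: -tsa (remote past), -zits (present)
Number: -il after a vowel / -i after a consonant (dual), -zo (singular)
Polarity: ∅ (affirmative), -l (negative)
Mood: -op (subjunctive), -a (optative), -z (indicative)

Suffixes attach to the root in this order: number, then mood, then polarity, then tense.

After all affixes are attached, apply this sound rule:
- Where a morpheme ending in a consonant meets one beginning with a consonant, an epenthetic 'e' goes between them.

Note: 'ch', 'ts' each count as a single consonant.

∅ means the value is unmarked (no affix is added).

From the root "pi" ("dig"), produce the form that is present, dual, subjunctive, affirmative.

piilopezits

Attach number dual -il (after vowel 'i') → piil.
Attach mood subjunctive -op → piilop.
polarity = affirmative: zero marking, form stays piilop.
Attach tense present -zits → piilopzits.
Apply epenthesis: piilopzits → piilopezits.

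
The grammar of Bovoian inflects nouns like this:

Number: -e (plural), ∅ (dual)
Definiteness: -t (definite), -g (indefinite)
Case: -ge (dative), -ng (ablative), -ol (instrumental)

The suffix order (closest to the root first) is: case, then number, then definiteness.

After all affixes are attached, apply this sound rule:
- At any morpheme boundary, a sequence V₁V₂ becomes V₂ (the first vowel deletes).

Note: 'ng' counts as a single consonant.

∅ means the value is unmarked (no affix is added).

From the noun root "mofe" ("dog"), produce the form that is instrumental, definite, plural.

Attach case instrumental -ol → mofeol.
Attach number plural -e → mofeole.
Attach definiteness definite -t → mofeolet.
Apply vowel deletion: mofeolet → mofolet.

mofolet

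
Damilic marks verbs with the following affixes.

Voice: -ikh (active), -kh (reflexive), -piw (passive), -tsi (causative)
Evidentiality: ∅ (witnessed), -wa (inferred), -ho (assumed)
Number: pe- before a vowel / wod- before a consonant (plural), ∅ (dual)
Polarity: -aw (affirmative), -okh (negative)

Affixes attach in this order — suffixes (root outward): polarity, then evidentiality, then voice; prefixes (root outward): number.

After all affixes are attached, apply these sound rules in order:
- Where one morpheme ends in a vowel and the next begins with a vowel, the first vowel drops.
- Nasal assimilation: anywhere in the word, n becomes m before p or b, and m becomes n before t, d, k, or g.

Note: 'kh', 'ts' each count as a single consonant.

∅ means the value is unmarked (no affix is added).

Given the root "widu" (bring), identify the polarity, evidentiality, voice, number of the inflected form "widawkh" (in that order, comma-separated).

Segment: widu-aw-kh.
polarity: -aw → affirmative.
evidentiality: ∅ → witnessed.
voice: -kh → reflexive.
number: ∅ → dual.

affirmative, witnessed, reflexive, dual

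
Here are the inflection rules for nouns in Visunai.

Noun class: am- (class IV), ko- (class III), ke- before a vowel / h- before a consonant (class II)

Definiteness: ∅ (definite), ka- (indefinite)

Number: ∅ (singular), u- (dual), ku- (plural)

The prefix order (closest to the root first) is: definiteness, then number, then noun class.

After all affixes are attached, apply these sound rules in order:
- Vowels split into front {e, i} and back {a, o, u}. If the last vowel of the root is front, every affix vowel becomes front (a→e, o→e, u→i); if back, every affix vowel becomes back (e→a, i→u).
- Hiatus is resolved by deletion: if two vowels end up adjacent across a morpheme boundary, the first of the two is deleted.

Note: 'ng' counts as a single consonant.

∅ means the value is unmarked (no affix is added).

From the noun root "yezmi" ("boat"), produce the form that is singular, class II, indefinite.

Attach definiteness indefinite ka- → kayezmi.
number = singular: zero marking, form stays kayezmi.
Attach noun class class II h- (before consonant 'k') → hkayezmi.
Apply vowel harmony: hkayezmi → hkeyezmi.
Vowel deletion: no change.

hkeyezmi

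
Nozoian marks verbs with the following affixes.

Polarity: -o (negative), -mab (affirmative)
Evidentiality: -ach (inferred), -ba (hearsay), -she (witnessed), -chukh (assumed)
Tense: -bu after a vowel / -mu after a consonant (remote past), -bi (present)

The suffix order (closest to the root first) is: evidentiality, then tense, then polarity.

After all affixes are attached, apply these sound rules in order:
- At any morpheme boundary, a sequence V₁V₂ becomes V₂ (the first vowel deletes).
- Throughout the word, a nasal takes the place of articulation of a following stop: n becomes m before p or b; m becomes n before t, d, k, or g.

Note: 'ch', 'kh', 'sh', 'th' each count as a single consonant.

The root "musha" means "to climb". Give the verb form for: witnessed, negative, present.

Attach evidentiality witnessed -she → mushashe.
Attach tense present -bi → mushashebi.
Attach polarity negative -o → mushashebio.
Apply vowel deletion: mushashebio → mushashebo.
Nasal assimilation: no change.

mushashebo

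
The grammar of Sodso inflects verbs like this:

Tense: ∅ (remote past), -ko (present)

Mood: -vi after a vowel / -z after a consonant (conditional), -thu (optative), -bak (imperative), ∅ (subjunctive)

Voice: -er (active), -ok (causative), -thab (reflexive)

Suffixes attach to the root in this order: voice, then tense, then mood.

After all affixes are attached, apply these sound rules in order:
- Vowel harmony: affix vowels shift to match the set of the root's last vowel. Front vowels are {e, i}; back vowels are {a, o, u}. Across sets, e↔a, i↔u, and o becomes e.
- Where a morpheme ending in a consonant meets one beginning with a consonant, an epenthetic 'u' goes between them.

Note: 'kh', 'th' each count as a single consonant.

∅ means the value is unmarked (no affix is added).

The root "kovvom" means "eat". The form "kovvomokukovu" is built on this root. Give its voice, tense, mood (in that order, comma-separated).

Segment: kovvom-ok-ko-vi.
voice: -ok → causative.
tense: -ko → present.
mood: -vi/z → conditional.

causative, present, conditional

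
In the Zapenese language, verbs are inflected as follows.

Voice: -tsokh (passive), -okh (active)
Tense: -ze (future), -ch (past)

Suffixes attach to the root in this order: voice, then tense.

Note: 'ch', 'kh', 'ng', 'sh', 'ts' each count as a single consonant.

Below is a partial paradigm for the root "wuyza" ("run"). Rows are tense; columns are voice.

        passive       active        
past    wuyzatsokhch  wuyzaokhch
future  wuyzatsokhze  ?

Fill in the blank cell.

Attach voice active -okh → wuyzaokh.
Attach tense future -ze → wuyzaokhze.

wuyzaokhze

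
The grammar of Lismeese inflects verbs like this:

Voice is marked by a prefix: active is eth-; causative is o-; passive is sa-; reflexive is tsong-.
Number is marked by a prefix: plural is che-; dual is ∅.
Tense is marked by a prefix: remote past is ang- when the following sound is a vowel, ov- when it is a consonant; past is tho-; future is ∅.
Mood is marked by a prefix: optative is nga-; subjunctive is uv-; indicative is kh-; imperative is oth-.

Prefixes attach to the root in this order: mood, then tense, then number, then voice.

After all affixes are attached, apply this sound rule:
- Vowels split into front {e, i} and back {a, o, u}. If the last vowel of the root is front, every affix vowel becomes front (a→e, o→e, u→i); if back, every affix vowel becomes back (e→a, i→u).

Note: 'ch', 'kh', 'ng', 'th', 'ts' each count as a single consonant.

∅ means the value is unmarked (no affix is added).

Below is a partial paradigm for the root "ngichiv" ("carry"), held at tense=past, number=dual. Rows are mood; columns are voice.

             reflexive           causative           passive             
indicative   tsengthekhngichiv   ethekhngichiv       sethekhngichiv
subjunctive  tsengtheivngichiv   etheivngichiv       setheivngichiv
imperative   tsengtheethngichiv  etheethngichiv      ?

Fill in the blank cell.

Attach mood imperative oth- → othngichiv.
Attach tense past tho- → thoothngichiv.
number = dual: zero marking, form stays thoothngichiv.
Attach voice passive sa- → sathoothngichiv.
Apply vowel harmony: sathoothngichiv → setheethngichiv.

setheethngichiv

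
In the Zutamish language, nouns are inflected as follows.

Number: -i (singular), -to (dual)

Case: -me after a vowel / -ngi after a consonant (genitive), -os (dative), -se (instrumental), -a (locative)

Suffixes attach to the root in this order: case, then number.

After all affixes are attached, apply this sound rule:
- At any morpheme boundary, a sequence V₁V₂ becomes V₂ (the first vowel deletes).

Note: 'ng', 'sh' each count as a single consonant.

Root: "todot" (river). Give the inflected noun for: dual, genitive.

todotngito

Attach case genitive -ngi (after consonant 't') → todotngi.
Attach number dual -to → todotngito.
Vowel deletion: no change.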